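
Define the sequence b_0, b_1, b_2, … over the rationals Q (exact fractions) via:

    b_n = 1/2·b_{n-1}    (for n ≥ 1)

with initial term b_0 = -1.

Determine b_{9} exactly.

-1/512

b_1 = 1/2·-1 = -1/2
b_2 = 1/2·-1/2 = -1/4
b_3 = 1/2·-1/4 = -1/8
b_4 = 1/2·-1/8 = -1/16
b_5 = 1/2·-1/16 = -1/32
b_6 = 1/2·-1/32 = -1/64
b_7 = 1/2·-1/64 = -1/128
b_8 = 1/2·-1/128 = -1/256
b_9 = 1/2·-1/256 = -1/512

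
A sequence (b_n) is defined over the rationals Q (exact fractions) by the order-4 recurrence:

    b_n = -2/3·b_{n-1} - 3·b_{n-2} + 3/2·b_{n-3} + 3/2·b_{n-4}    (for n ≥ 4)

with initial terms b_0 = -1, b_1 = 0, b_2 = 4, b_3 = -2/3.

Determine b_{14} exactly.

b_4 = -2/3·-2/3 + -3·4 + 3/2·0 + 3/2·-1 = -235/18
b_5 = -2/3·-235/18 + -3·-2/3 + 3/2·4 + 3/2·0 = 451/27
b_6 = -2/3·451/27 + -3·-235/18 + 3/2·-2/3 + 3/2·4 = 5351/162
b_7 = -2/3·5351/162 + -3·451/27 + 3/2·-235/18 + 3/2·-2/3 = -90119/972
b_8 = -2/3·-90119/972 + -3·5351/162 + 3/2·451/27 + 3/2·-235/18 = -92759/2916
b_9 = -2/3·-92759/2916 + -3·-90119/972 + 3/2·5351/162 + 3/2·451/27 = 817837/2187
b_10 = -2/3·817837/2187 + -3·-92759/2916 + 3/2·-90119/972 + 3/2·5351/162 = -12775459/52488
b_11 = -2/3·-12775459/52488 + -3·817837/2187 + 3/2·-92759/2916 + 3/2·-90119/972 = -90257135/78732
b_12 = -2/3·-90257135/78732 + -3·-12775459/52488 + 3/2·817837/2187 + 3/2·-92759/2916 = 237101171/118098
b_13 = -2/3·237101171/118098 + -3·-90257135/78732 + 3/2·-12775459/52488 + 3/2·817837/2187 = 6509214793/2834352
b_14 = -2/3·6509214793/2834352 + -3·237101171/118098 + 3/2·-90257135/78732 + 3/2·-12775459/52488 = -81958374929/8503056

-81958374929/8503056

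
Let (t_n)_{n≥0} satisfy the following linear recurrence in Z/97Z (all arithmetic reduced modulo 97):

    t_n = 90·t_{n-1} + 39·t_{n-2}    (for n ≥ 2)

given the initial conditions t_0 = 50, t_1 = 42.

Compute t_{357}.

50

t_2 = 90·42 + 39·50 = 7
t_3 = 90·7 + 39·42 = 37
t_4 = 90·37 + 39·7 = 14
t_5 = 90·14 + 39·37 = 84
t_6 = 90·84 + 39·14 = 55
t_7 = 90·55 + 39·84 = 78
t_8 = 90·78 + 39·55 = 47
t_9 = 90·47 + 39·78 = 94
t_10 = 90·94 + 39·47 = 11
t_11 = 90·11 + 39·94 = 0
t_12 = 90·0 + 39·11 = 41
t_13 = 90·41 + 39·0 = 4
t_14 = 90·4 + 39·41 = 19
t_15 = 90·19 + 39·4 = 23
t_16 = 90·23 + 39·19 = 95
t_17 = 90·95 + 39·23 = 38
t_18 = 90·38 + 39·95 = 44
t_19 = 90·44 + 39·38 = 10
t_20 = 90·10 + 39·44 = 94
t_21 = 90·94 + 39·10 = 23
t_22 = 90·23 + 39·94 = 13
t_23 = 90·13 + 39·23 = 30
t_24 = 90·30 + 39·13 = 6
t_25 = 90·6 + 39·30 = 61
t_26 = 90·61 + 39·6 = 1
t_27 = 90·1 + 39·61 = 44
t_28 = 90·44 + 39·1 = 22
t_29 = 90·22 + 39·44 = 10
t_30 = 90·10 + 39·22 = 12
t_31 = 90·12 + 39·10 = 15
t_32 = 90·15 + 39·12 = 72
t_33 = 90·72 + 39·15 = 81
t_34 = 90·81 + 39·72 = 10
t_35 = 90·10 + 39·81 = 82
t_36 = 90·82 + 39·10 = 10
t_37 = 90·10 + 39·82 = 24
t_38 = 90·24 + 39·10 = 28
t_39 = 90·28 + 39·24 = 61
t_40 = 90·61 + 39·28 = 83
t_41 = 90·83 + 39·61 = 52
t_42 = 90·52 + 39·83 = 60
t_43 = 90·60 + 39·52 = 56
t_44 = 90·56 + 39·60 = 8
t_45 = 90·8 + 39·56 = 91
t_46 = 90·91 + 39·8 = 63
t_47 = 90·63 + 39·91 = 4
t_48 = 90·4 + 39·63 = 4
t_49 = 90·4 + 39·4 = 31
t_50 = 90·31 + 39·4 = 36
t_51 = 90·36 + 39·31 = 84
t_52 = 90·84 + 39·36 = 40
t_53 = 90·40 + 39·84 = 86
t_54 = 90·86 + 39·40 = 85
t_55 = 90·85 + 39·86 = 43
t_56 = 90·43 + 39·85 = 7
t_57 = 90·7 + 39·43 = 76
t_58 = 90·76 + 39·7 = 32
t_59 = 90·32 + 39·76 = 24
t_60 = 90·24 + 39·32 = 13
t_61 = 90·13 + 39·24 = 69
t_62 = 90·69 + 39·13 = 24
t_63 = 90·24 + 39·69 = 1
t_64 = 90·1 + 39·24 = 56
t_65 = 90·56 + 39·1 = 35
t_66 = 90·35 + 39·56 = 96
t_67 = 90·96 + 39·35 = 14
t_68 = 90·14 + 39·96 = 57
t_69 = 90·57 + 39·14 = 50
t_70 = 90·50 + 39·57 = 30
t_71 = 90·30 + 39·50 = 91
t_72 = 90·91 + 39·30 = 48
t_73 = 90·48 + 39·91 = 12
t_74 = 90·12 + 39·48 = 42
t_75 = 90·42 + 39·12 = 77
t_76 = 90·77 + 39·42 = 32
t_77 = 90·32 + 39·77 = 63
t_78 = 90·63 + 39·32 = 31
t_79 = 90·31 + 39·63 = 9
t_80 = 90·9 + 39·31 = 79
t_81 = 90·79 + 39·9 = 89
t_82 = 90·89 + 39·79 = 33
t_83 = 90·33 + 39·89 = 39
t_84 = 90·39 + 39·33 = 44
t_85 = 90·44 + 39·39 = 49
t_86 = 90·49 + 39·44 = 15
t_87 = 90·15 + 39·49 = 60
t_88 = 90·60 + 39·15 = 68
t_89 = 90·68 + 39·60 = 21
t_90 = 90·21 + 39·68 = 80
t_91 = 90·80 + 39·21 = 65
t_92 = 90·65 + 39·80 = 46
t_93 = 90·46 + 39·65 = 79
t_94 = 90·79 + 39·46 = 77
t_95 = 90·77 + 39·79 = 20
t_96 = 90·20 + 39·77 = 50
t_97 = 90·50 + 39·20 = 42
(t_96, t_97) = (50, 42) = (t_0, t_1), so the sequence has period 96.
357 ≡ 69 (mod 96), hence t_357 = t_69 = 50.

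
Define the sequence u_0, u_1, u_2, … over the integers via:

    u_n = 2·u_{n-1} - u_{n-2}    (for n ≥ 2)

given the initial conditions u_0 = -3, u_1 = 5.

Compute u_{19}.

149

u_2 = 2·5 + -1·-3 = 13
u_3 = 2·13 + -1·5 = 21
u_4 = 2·21 + -1·13 = 29
u_5 = 2·29 + -1·21 = 37
u_6 = 2·37 + -1·29 = 45
u_7 = 2·45 + -1·37 = 53
u_8 = 2·53 + -1·45 = 61
u_9 = 2·61 + -1·53 = 69
u_10 = 2·69 + -1·61 = 77
u_11 = 2·77 + -1·69 = 85
u_12 = 2·85 + -1·77 = 93
u_13 = 2·93 + -1·85 = 101
u_14 = 2·101 + -1·93 = 109
u_15 = 2·109 + -1·101 = 117
u_16 = 2·117 + -1·109 = 125
u_17 = 2·125 + -1·117 = 133
u_18 = 2·133 + -1·125 = 141
u_19 = 2·141 + -1·133 = 149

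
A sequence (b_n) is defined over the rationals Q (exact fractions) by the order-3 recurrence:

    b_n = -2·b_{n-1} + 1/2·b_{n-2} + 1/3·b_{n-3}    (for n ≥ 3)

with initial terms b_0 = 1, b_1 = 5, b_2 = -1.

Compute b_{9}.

b_3 = -2·-1 + 1/2·5 + 1/3·1 = 29/6
b_4 = -2·29/6 + 1/2·-1 + 1/3·5 = -17/2
b_5 = -2·-17/2 + 1/2·29/6 + 1/3·-1 = 229/12
b_6 = -2·229/12 + 1/2·-17/2 + 1/3·29/6 = -1469/36
b_7 = -2·-1469/36 + 1/2·229/12 + 1/3·-17/2 = 6359/72
b_8 = -2·6359/72 + 1/2·-1469/36 + 1/3·229/12 = -13729/72
b_9 = -2·-13729/72 + 1/2·6359/72 + 1/3·-1469/36 = 177949/432

177949/432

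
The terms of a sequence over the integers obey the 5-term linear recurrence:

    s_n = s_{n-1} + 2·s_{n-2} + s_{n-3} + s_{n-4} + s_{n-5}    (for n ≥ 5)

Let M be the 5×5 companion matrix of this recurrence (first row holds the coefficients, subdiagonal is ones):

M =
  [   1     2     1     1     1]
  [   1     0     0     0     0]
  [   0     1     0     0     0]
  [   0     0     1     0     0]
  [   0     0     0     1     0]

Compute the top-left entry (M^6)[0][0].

69

(M^6)[0][0] is the top entry after applying M 6 times to the unit state (1, 0, 0, 0, 0). Equivalently it is h_{10} for the auxiliary sequence (h_n) obeying the same recurrence with h_4 = 1 and h_i = 0 for 0 ≤ i < 4:
h_5 = 1·1 + 2·0 + 1·0 + 1·0 + 1·0 = 1
h_6 = 1·1 + 2·1 + 1·0 + 1·0 + 1·0 = 3
h_7 = 1·3 + 2·1 + 1·1 + 1·0 + 1·0 = 6
h_8 = 1·6 + 2·3 + 1·1 + 1·1 + 1·0 = 14
h_9 = 1·14 + 2·6 + 1·3 + 1·1 + 1·1 = 31
h_10 = 1·31 + 2·14 + 1·6 + 1·3 + 1·1 = 69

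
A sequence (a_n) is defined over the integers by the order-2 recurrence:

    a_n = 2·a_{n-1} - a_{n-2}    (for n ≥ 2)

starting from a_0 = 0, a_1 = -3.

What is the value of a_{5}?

-15

a_2 = 2·-3 + -1·0 = -6
a_3 = 2·-6 + -1·-3 = -9
a_4 = 2·-9 + -1·-6 = -12
a_5 = 2·-12 + -1·-9 = -15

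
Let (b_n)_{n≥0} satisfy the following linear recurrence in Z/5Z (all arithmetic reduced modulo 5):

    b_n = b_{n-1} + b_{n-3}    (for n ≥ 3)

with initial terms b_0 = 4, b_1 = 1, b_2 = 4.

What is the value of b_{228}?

2

b_3 = 1·4 + 0·1 + 1·4 = 3
b_4 = 1·3 + 0·4 + 1·1 = 4
b_5 = 1·4 + 0·3 + 1·4 = 3
b_6 = 1·3 + 0·4 + 1·3 = 1
b_7 = 1·1 + 0·3 + 1·4 = 0
b_8 = 1·0 + 0·1 + 1·3 = 3
b_9 = 1·3 + 0·0 + 1·1 = 4
b_10 = 1·4 + 0·3 + 1·0 = 4
b_11 = 1·4 + 0·4 + 1·3 = 2
b_12 = 1·2 + 0·4 + 1·4 = 1
b_13 = 1·1 + 0·2 + 1·4 = 0
b_14 = 1·0 + 0·1 + 1·2 = 2
b_15 = 1·2 + 0·0 + 1·1 = 3
b_16 = 1·3 + 0·2 + 1·0 = 3
b_17 = 1·3 + 0·3 + 1·2 = 0
b_18 = 1·0 + 0·3 + 1·3 = 3
b_19 = 1·3 + 0·0 + 1·3 = 1
b_20 = 1·1 + 0·3 + 1·0 = 1
b_21 = 1·1 + 0·1 + 1·3 = 4
b_22 = 1·4 + 0·1 + 1·1 = 0
b_23 = 1·0 + 0·4 + 1·1 = 1
b_24 = 1·1 + 0·0 + 1·4 = 0
b_25 = 1·0 + 0·1 + 1·0 = 0
b_26 = 1·0 + 0·0 + 1·1 = 1
b_27 = 1·1 + 0·0 + 1·0 = 1
b_28 = 1·1 + 0·1 + 1·0 = 1
b_29 = 1·1 + 0·1 + 1·1 = 2
b_30 = 1·2 + 0·1 + 1·1 = 3
b_31 = 1·3 + 0·2 + 1·1 = 4
b_32 = 1·4 + 0·3 + 1·2 = 1
b_33 = 1·1 + 0·4 + 1·3 = 4
(b_31, b_32, b_33) = (4, 1, 4) = (b_0, b_1, b_2), so the sequence has period 31.
228 ≡ 11 (mod 31), hence b_228 = b_11 = 2.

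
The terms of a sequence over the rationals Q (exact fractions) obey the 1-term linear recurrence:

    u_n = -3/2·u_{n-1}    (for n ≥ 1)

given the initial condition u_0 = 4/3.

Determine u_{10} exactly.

u_1 = -3/2·4/3 = -2
u_2 = -3/2·-2 = 3
u_3 = -3/2·3 = -9/2
u_4 = -3/2·-9/2 = 27/4
u_5 = -3/2·27/4 = -81/8
u_6 = -3/2·-81/8 = 243/16
u_7 = -3/2·243/16 = -729/32
u_8 = -3/2·-729/32 = 2187/64
u_9 = -3/2·2187/64 = -6561/128
u_10 = -3/2·-6561/128 = 19683/256

19683/256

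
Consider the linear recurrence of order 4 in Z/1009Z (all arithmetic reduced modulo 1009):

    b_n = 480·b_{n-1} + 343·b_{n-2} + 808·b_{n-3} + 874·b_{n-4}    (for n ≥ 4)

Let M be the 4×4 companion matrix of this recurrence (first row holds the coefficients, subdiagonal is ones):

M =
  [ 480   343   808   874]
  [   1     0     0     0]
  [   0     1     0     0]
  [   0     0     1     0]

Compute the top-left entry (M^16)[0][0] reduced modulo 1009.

913

(M^16)[0][0] is the top entry after applying M 16 times to the unit state (1, 0, 0, 0). Equivalently it is h_{19} for the auxiliary sequence (h_n) obeying the same recurrence with h_3 = 1 and h_i = 0 for 0 ≤ i < 3:
h_4 = 480·1 + 343·0 + 808·0 + 874·0 = 480
h_5 = 480·480 + 343·1 + 808·0 + 874·0 = 691
h_6 = 480·691 + 343·480 + 808·1 + 874·0 = 700
h_7 = 480·700 + 343·691 + 808·480 + 874·1 = 150
h_8 = 480·150 + 343·700 + 808·691 + 874·480 = 446
h_9 = 480·446 + 343·150 + 808·700 + 874·691 = 266
h_10 = 480·266 + 343·446 + 808·150 + 874·700 = 622
h_11 = 480·622 + 343·266 + 808·446 + 874·150 = 409
h_12 = 480·409 + 343·622 + 808·266 + 874·446 = 353
h_13 = 480·353 + 343·409 + 808·622 + 874·266 = 472
h_14 = 480·472 + 343·353 + 808·409 + 874·622 = 849
h_15 = 480·849 + 343·472 + 808·353 + 874·409 = 297
h_16 = 480·297 + 343·849 + 808·472 + 874·353 = 648
h_17 = 480·648 + 343·297 + 808·849 + 874·472 = 958
h_18 = 480·958 + 343·648 + 808·297 + 874·849 = 265
h_19 = 480·265 + 343·958 + 808·648 + 874·297 = 913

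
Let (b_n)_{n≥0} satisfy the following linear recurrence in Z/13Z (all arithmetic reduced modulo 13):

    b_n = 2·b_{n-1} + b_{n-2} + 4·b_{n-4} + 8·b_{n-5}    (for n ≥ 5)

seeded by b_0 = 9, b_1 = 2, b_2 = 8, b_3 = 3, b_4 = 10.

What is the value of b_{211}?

9

b_5 = 2·10 + 1·3 + 0·8 + 4·2 + 8·9 = 12
b_6 = 2·12 + 1·10 + 0·3 + 4·8 + 8·2 = 4
b_7 = 2·4 + 1·12 + 0·10 + 4·3 + 8·8 = 5
b_8 = 2·5 + 1·4 + 0·12 + 4·10 + 8·3 = 0
b_9 = 2·0 + 1·5 + 0·4 + 4·12 + 8·10 = 3
b_10 = 2·3 + 1·0 + 0·5 + 4·4 + 8·12 = 1
Continuing the recurrence:
  b_11 = 5;  b_12 = 12;  b_13 = 2;  b_14 = 5;  b_15 = 1;  b_16 = 4
  b_17 = 9;  b_18 = 6;  b_19 = 0;  b_20 = 4;  b_21 = 11;  b_22 = 5
  b_23 = 4;  b_24 = 3;  b_25 = 8;  b_26 = 10;  b_27 = 6;  b_28 = 1
  b_29 = 12;  b_30 = 12;  b_31 = 10;  b_32 = 6;  b_33 = 0;  b_34 = 7
  b_35 = 7;  b_36 = 8;  b_37 = 6;  b_38 = 9;  b_39 = 4;  b_40 = 1
  b_41 = 3;  b_42 = 0;  b_43 = 0;  b_44 = 10;  b_45 = 1;  b_46 = 10
  b_47 = 8;  b_48 = 1;  b_49 = 3;  b_50 = 3;  b_51 = 4;  b_52 = 1
  b_53 = 0;  b_54 = 11;  b_55 = 10;  b_56 = 2;  b_57 = 9;  b_58 = 12
  b_59 = 5;  b_60 = 6;  b_61 = 4;  b_62 = 4;  b_63 = 11;  b_64 = 12
  b_65 = 8;  b_66 = 11;  b_67 = 2;  b_68 = 8;  b_69 = 3;  b_70 = 5
  b_71 = 5;  b_72 = 11;  b_73 = 12;  b_74 = 1;  b_75 = 9;  b_76 = 12
  b_77 = 0;  b_78 = 8;  b_79 = 8;  b_80 = 1;  b_81 = 2;  b_82 = 11
  b_83 = 3;  b_84 = 7;  b_85 = 7;  b_86 = 3;  b_87 = 9;  b_88 = 8
  b_89 = 5;  b_90 = 8;  b_91 = 3;  b_92 = 1;  b_93 = 11;  b_94 = 4
  b_95 = 4;  b_96 = 1;  b_97 = 6;  b_98 = 0;  b_99 = 2;  b_100 = 1
  b_101 = 10;  b_102 = 4;  b_103 = 0;  b_104 = 11;  b_105 = 5;  b_106 = 0
  b_107 = 11;  b_108 = 1;  b_109 = 4;  b_110 = 10;  b_111 = 3;  b_112 = 4
  b_113 = 9;  b_114 = 3;  b_115 = 3;  b_116 = 10;  b_117 = 0;  b_118 = 3
  b_119 = 3;  b_120 = 8;  b_121 = 8;  b_122 = 10;  b_123 = 12;  b_124 = 12
  b_125 = 2;  b_126 = 3;  b_127 = 6;  b_128 = 3;  b_129 = 12;  b_130 = 3
  b_131 = 1;  b_132 = 0;  b_133 = 8;  b_134 = 7;  b_135 = 11;  b_136 = 11
  b_137 = 0;  b_138 = 12;  b_139 = 7;  b_140 = 2;  b_141 = 8;  b_142 = 1
  b_143 = 4;  b_144 = 8;  b_145 = 3;  b_146 = 4;  b_147 = 9;  b_148 = 8
  b_149 = 10;  b_150 = 3;  b_151 = 6;  b_152 = 2;  b_153 = 10;  b_154 = 10
  b_155 = 0;  b_156 = 1;  b_157 = 6;  b_158 = 3;  b_159 = 1;  b_160 = 9
  b_161 = 12;  b_162 = 2;  b_163 = 5;  b_164 = 4;  b_165 = 3;  b_166 = 10
  b_167 = 7;  b_168 = 2;  b_169 = 3;  b_170 = 7;  b_171 = 8;  b_172 = 9
  b_173 = 2;  b_174 = 0;  b_175 = 12;  b_176 = 7;  b_177 = 2;  b_178 = 1
  b_179 = 0;  b_180 = 8;  b_181 = 2;  b_182 = 6;  b_183 = 9;  b_184 = 4
  b_185 = 11;  b_186 = 1;  b_187 = 6;  b_188 = 10;  b_189 = 11;  b_190 = 7
  b_191 = 5;  b_192 = 1;  b_193 = 1;  b_194 = 2;  b_195 = 3;  b_196 = 0
  b_197 = 2;  b_198 = 7;  b_199 = 5;  b_200 = 2;  b_201 = 4;  b_202 = 2
  b_203 = 6;  b_204 = 10;  b_205 = 6;  b_206 = 10;  b_207 = 1;  b_208 = 9
  b_209 = 6
b_210 = 2·6 + 1·9 + 0·1 + 4·10 + 8·6 = 5
b_211 = 2·5 + 1·6 + 0·9 + 4·1 + 8·10 = 9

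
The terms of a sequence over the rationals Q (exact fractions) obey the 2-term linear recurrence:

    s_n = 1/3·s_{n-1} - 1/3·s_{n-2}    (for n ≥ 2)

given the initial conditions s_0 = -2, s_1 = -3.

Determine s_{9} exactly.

152/6561

s_2 = 1/3·-3 + -1/3·-2 = -1/3
s_3 = 1/3·-1/3 + -1/3·-3 = 8/9
s_4 = 1/3·8/9 + -1/3·-1/3 = 11/27
s_5 = 1/3·11/27 + -1/3·8/9 = -13/81
s_6 = 1/3·-13/81 + -1/3·11/27 = -46/243
s_7 = 1/3·-46/243 + -1/3·-13/81 = -7/729
s_8 = 1/3·-7/729 + -1/3·-46/243 = 131/2187
s_9 = 1/3·131/2187 + -1/3·-7/729 = 152/6561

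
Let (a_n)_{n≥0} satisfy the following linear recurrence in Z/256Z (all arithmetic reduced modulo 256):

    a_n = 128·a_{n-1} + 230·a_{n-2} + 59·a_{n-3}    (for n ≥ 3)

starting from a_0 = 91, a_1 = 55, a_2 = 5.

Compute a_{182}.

37

a_3 = 128·5 + 230·55 + 59·91 = 227
a_4 = 128·227 + 230·5 + 59·55 = 171
a_5 = 128·171 + 230·227 + 59·5 = 153
a_6 = 128·153 + 230·171 + 59·227 = 115
a_7 = 128·115 + 230·153 + 59·171 = 95
a_8 = 128·95 + 230·115 + 59·153 = 21
Continuing the recurrence:
  a_9 = 91;  a_10 = 67;  a_11 = 25;  a_12 = 171;  a_13 = 103;  a_14 = 229
  a_15 = 115;  a_16 = 251;  a_17 = 153;  a_18 = 131;  a_19 = 207;  a_20 = 117
  a_21 = 171;  a_22 = 83;  a_23 = 25;  a_24 = 123;  a_25 = 23;  a_26 = 197
  a_27 = 131;  a_28 = 203;  a_29 = 153;  a_30 = 19;  a_31 = 191;  a_32 = 213
  a_33 = 123;  a_34 = 227;  a_35 = 25;  a_36 = 203;  a_37 = 71;  a_38 = 165
  a_39 = 19;  a_40 = 27;  a_41 = 153;  a_42 = 35;  a_43 = 47;  a_44 = 53
  a_45 = 203;  a_46 = 243;  a_47 = 25;  a_48 = 155;  a_49 = 247;  a_50 = 133
  a_51 = 35;  a_52 = 235;  a_53 = 153;  a_54 = 179;  a_55 = 31;  a_56 = 149
  a_57 = 155;  a_58 = 131;  a_59 = 25;  a_60 = 235;  a_61 = 39;  a_62 = 101
  a_63 = 179;  a_64 = 59;  a_65 = 153;  a_66 = 195;  a_67 = 143;  a_68 = 245
  a_69 = 235;  a_70 = 147;  a_71 = 25;  a_72 = 187;  a_73 = 215;  a_74 = 69
  a_75 = 195;  a_76 = 11;  a_77 = 153;  a_78 = 83;  a_79 = 127;  a_80 = 85
  a_81 = 187;  a_82 = 35;  a_83 = 25;  a_84 = 11;  a_85 = 7;  a_86 = 37
  a_87 = 83;  a_88 = 91;  a_89 = 153;  a_90 = 99;  a_91 = 239;  a_92 = 181
  a_93 = 11;  a_94 = 51;  a_95 = 25;  a_96 = 219;  a_97 = 183;  a_98 = 5
  a_99 = 99;  a_100 = 43;  a_101 = 153;  a_102 = 243;  a_103 = 223;  a_104 = 21
  a_105 = 219;  a_106 = 195;  a_107 = 25;  a_108 = 43;  a_109 = 231;  a_110 = 229
  a_111 = 243;  a_112 = 123;  a_113 = 153;  a_114 = 3;  a_115 = 79;  a_116 = 117
  a_117 = 43;  a_118 = 211;  a_119 = 25;  a_120 = 251;  a_121 = 151;  a_122 = 197
  a_123 = 3;  a_124 = 75;  a_125 = 153;  a_126 = 147;  a_127 = 63;  a_128 = 213
  a_129 = 251;  a_130 = 99;  a_131 = 25;  a_132 = 75;  a_133 = 199;  a_134 = 165
  a_135 = 147;  a_136 = 155;  a_137 = 153;  a_138 = 163;  a_139 = 175;  a_140 = 53
  a_141 = 75;  a_142 = 115;  a_143 = 25;  a_144 = 27;  a_145 = 119;  a_146 = 133
  a_147 = 163;  a_148 = 107;  a_149 = 153;  a_150 = 51;  a_151 = 159;  a_152 = 149
  a_153 = 27;  a_154 = 3;  a_155 = 25;  a_156 = 107;  a_157 = 167;  a_158 = 101
  a_159 = 51;  a_160 = 187;  a_161 = 153;  a_162 = 67;  a_163 = 15;  a_164 = 245
  a_165 = 107;  a_166 = 19;  a_167 = 25;  a_168 = 59;  a_169 = 87;  a_170 = 69
  a_171 = 67;  a_172 = 139;  a_173 = 153;  a_174 = 211;  a_175 = 255;  a_176 = 85
  a_177 = 59;  a_178 = 163;  a_179 = 25;  a_180 = 139
a_181 = 128·139 + 230·25 + 59·163 = 135
a_182 = 128·135 + 230·139 + 59·25 = 37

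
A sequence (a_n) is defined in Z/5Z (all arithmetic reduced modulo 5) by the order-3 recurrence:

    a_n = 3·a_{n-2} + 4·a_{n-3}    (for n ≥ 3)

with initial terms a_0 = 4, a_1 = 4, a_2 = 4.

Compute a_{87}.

a_3 = 0·4 + 3·4 + 4·4 = 3
a_4 = 0·3 + 3·4 + 4·4 = 3
a_5 = 0·3 + 3·3 + 4·4 = 0
a_6 = 0·0 + 3·3 + 4·3 = 1
a_7 = 0·1 + 3·0 + 4·3 = 2
a_8 = 0·2 + 3·1 + 4·0 = 3
a_9 = 0·3 + 3·2 + 4·1 = 0
a_10 = 0·0 + 3·3 + 4·2 = 2
a_11 = 0·2 + 3·0 + 4·3 = 2
a_12 = 0·2 + 3·2 + 4·0 = 1
a_13 = 0·1 + 3·2 + 4·2 = 4
a_14 = 0·4 + 3·1 + 4·2 = 1
a_15 = 0·1 + 3·4 + 4·1 = 1
a_16 = 0·1 + 3·1 + 4·4 = 4
a_17 = 0·4 + 3·1 + 4·1 = 2
a_18 = 0·2 + 3·4 + 4·1 = 1
a_19 = 0·1 + 3·2 + 4·4 = 2
a_20 = 0·2 + 3·1 + 4·2 = 1
a_21 = 0·1 + 3·2 + 4·1 = 0
a_22 = 0·0 + 3·1 + 4·2 = 1
a_23 = 0·1 + 3·0 + 4·1 = 4
a_24 = 0·4 + 3·1 + 4·0 = 3
a_25 = 0·3 + 3·4 + 4·1 = 1
a_26 = 0·1 + 3·3 + 4·4 = 0
a_27 = 0·0 + 3·1 + 4·3 = 0
a_28 = 0·0 + 3·0 + 4·1 = 4
a_29 = 0·4 + 3·0 + 4·0 = 0
a_30 = 0·0 + 3·4 + 4·0 = 2
a_31 = 0·2 + 3·0 + 4·4 = 1
a_32 = 0·1 + 3·2 + 4·0 = 1
a_33 = 0·1 + 3·1 + 4·2 = 1
a_34 = 0·1 + 3·1 + 4·1 = 2
a_35 = 0·2 + 3·1 + 4·1 = 2
a_36 = 0·2 + 3·2 + 4·1 = 0
a_37 = 0·0 + 3·2 + 4·2 = 4
a_38 = 0·4 + 3·0 + 4·2 = 3
a_39 = 0·3 + 3·4 + 4·0 = 2
a_40 = 0·2 + 3·3 + 4·4 = 0
a_41 = 0·0 + 3·2 + 4·3 = 3
a_42 = 0·3 + 3·0 + 4·2 = 3
a_43 = 0·3 + 3·3 + 4·0 = 4
a_44 = 0·4 + 3·3 + 4·3 = 1
a_45 = 0·1 + 3·4 + 4·3 = 4
a_46 = 0·4 + 3·1 + 4·4 = 4
a_47 = 0·4 + 3·4 + 4·1 = 1
a_48 = 0·1 + 3·4 + 4·4 = 3
a_49 = 0·3 + 3·1 + 4·4 = 4
a_50 = 0·4 + 3·3 + 4·1 = 3
a_51 = 0·3 + 3·4 + 4·3 = 4
a_52 = 0·4 + 3·3 + 4·4 = 0
a_53 = 0·0 + 3·4 + 4·3 = 4
a_54 = 0·4 + 3·0 + 4·4 = 1
a_55 = 0·1 + 3·4 + 4·0 = 2
a_56 = 0·2 + 3·1 + 4·4 = 4
a_57 = 0·4 + 3·2 + 4·1 = 0
a_58 = 0·0 + 3·4 + 4·2 = 0
a_59 = 0·0 + 3·0 + 4·4 = 1
a_60 = 0·1 + 3·0 + 4·0 = 0
a_61 = 0·0 + 3·1 + 4·0 = 3
a_62 = 0·3 + 3·0 + 4·1 = 4
a_63 = 0·4 + 3·3 + 4·0 = 4
a_64 = 0·4 + 3·4 + 4·3 = 4
a_65 = 0·4 + 3·4 + 4·4 = 3
a_66 = 0·3 + 3·4 + 4·4 = 3
a_67 = 0·3 + 3·3 + 4·4 = 0
a_68 = 0·0 + 3·3 + 4·3 = 1
a_69 = 0·1 + 3·0 + 4·3 = 2
a_70 = 0·2 + 3·1 + 4·0 = 3
a_71 = 0·3 + 3·2 + 4·1 = 0
a_72 = 0·0 + 3·3 + 4·2 = 2
a_73 = 0·2 + 3·0 + 4·3 = 2
a_74 = 0·2 + 3·2 + 4·0 = 1
a_75 = 0·1 + 3·2 + 4·2 = 4
a_76 = 0·4 + 3·1 + 4·2 = 1
a_77 = 0·1 + 3·4 + 4·1 = 1
a_78 = 0·1 + 3·1 + 4·4 = 4
a_79 = 0·4 + 3·1 + 4·1 = 2
a_80 = 0·2 + 3·4 + 4·1 = 1
a_81 = 0·1 + 3·2 + 4·4 = 2
a_82 = 0·2 + 3·1 + 4·2 = 1
a_83 = 0·1 + 3·2 + 4·1 = 0
a_84 = 0·0 + 3·1 + 4·2 = 1
a_85 = 0·1 + 3·0 + 4·1 = 4
a_86 = 0·4 + 3·1 + 4·0 = 3
a_87 = 0·3 + 3·4 + 4·1 = 1

1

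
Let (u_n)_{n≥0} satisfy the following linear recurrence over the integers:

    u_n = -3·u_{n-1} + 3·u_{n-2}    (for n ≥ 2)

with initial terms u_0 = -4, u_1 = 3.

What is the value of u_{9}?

u_2 = -3·3 + 3·-4 = -21
u_3 = -3·-21 + 3·3 = 72
u_4 = -3·72 + 3·-21 = -279
u_5 = -3·-279 + 3·72 = 1053
u_6 = -3·1053 + 3·-279 = -3996
u_7 = -3·-3996 + 3·1053 = 15147
u_8 = -3·15147 + 3·-3996 = -57429
u_9 = -3·-57429 + 3·15147 = 217728

217728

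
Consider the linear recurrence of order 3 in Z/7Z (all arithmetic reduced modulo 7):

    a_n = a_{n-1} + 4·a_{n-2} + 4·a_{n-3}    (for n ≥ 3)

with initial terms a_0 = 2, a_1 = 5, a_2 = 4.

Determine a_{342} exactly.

3

a_3 = 1·4 + 4·5 + 4·2 = 4
a_4 = 1·4 + 4·4 + 4·5 = 5
a_5 = 1·5 + 4·4 + 4·4 = 2
a_6 = 1·2 + 4·5 + 4·4 = 3
a_7 = 1·3 + 4·2 + 4·5 = 3
a_8 = 1·3 + 4·3 + 4·2 = 2
a_9 = 1·2 + 4·3 + 4·3 = 5
a_10 = 1·5 + 4·2 + 4·3 = 4
(a_8, a_9, a_10) = (2, 5, 4) = (a_0, a_1, a_2), so the sequence has period 8.
342 ≡ 6 (mod 8), hence a_342 = a_6 = 3.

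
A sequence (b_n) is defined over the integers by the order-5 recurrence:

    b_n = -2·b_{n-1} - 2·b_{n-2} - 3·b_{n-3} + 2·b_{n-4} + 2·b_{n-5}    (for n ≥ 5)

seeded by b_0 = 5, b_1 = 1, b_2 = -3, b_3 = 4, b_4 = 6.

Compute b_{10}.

-238

b_5 = -2·6 + -2·4 + -3·-3 + 2·1 + 2·5 = 1
b_6 = -2·1 + -2·6 + -3·4 + 2·-3 + 2·1 = -30
b_7 = -2·-30 + -2·1 + -3·6 + 2·4 + 2·-3 = 42
b_8 = -2·42 + -2·-30 + -3·1 + 2·6 + 2·4 = -7
b_9 = -2·-7 + -2·42 + -3·-30 + 2·1 + 2·6 = 34
b_10 = -2·34 + -2·-7 + -3·42 + 2·-30 + 2·1 = -238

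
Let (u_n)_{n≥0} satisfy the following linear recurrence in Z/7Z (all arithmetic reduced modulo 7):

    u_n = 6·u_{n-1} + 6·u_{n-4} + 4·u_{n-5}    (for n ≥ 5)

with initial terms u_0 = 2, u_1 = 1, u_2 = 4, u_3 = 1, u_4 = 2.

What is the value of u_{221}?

3

u_5 = 6·2 + 0·1 + 0·4 + 6·1 + 4·2 = 5
u_6 = 6·5 + 0·2 + 0·1 + 6·4 + 4·1 = 2
u_7 = 6·2 + 0·5 + 0·2 + 6·1 + 4·4 = 6
u_8 = 6·6 + 0·2 + 0·5 + 6·2 + 4·1 = 3
u_9 = 6·3 + 0·6 + 0·2 + 6·5 + 4·2 = 0
u_10 = 6·0 + 0·3 + 0·6 + 6·2 + 4·5 = 4
Continuing the recurrence:
  u_11 = 5;  u_12 = 2;  u_13 = 3;  u_14 = 0;  u_15 = 4;  u_16 = 0
  u_17 = 5;  u_18 = 0;  u_19 = 3;  u_20 = 6;  u_21 = 3;  u_22 = 3
  u_23 = 1;  u_24 = 5;  u_25 = 2;  u_26 = 0;  u_27 = 4;  u_28 = 2
  u_29 = 2;  u_30 = 6;  u_31 = 4;  u_32 = 3;  u_33 = 3;  u_34 = 6
  u_35 = 0;  u_36 = 6;  u_37 = 3;  u_38 = 3;  u_39 = 0;  u_40 = 1
  u_41 = 6;  u_42 = 3;  u_43 = 2;  u_44 = 4;  u_45 = 1;  u_46 = 6
  u_47 = 4;  u_48 = 0;  u_49 = 1;  u_50 = 4;  u_51 = 2;  u_52 = 0
  u_53 = 6;  u_54 = 1;  u_55 = 6;  u_56 = 2;  u_57 = 6;  u_58 = 3
  u_59 = 2;  u_60 = 6;  u_61 = 3;  u_62 = 4;  u_63 = 6;  u_64 = 3
  u_65 = 4;  u_66 = 4;  u_67 = 6;  u_68 = 1;  u_69 = 0;  u_70 = 5
  u_71 = 5;  u_72 = 4;  u_73 = 0;  u_74 = 2;  u_75 = 6;  u_76 = 3
  u_77 = 6;  u_78 = 6;  u_79 = 3;  u_80 = 4;  u_81 = 2;  u_82 = 2
  u_83 = 5;  u_84 = 3;  u_85 = 4;  u_86 = 2;  u_87 = 1;  u_88 = 2
  u_89 = 6;  u_90 = 1;  u_91 = 6;  u_92 = 3;  u_93 = 6;  u_94 = 3
  u_95 = 2;  u_96 = 5;  u_97 = 1;  u_98 = 6;  u_99 = 4;  u_100 = 6
  u_101 = 6;  u_102 = 6;  u_103 = 0;  u_104 = 3;  u_105 = 1;  u_106 = 3
  u_107 = 0;  u_108 = 4;  u_109 = 0;  u_110 = 1;  u_111 = 4;  u_112 = 6
  u_113 = 3;  u_114 = 3;  u_115 = 4;  u_116 = 6;  u_117 = 1;  u_118 = 1
  u_119 = 0;  u_120 = 3;  u_121 = 6;  u_122 = 4;  u_123 = 0;  u_124 = 4
  u_125 = 2;  u_126 = 4;  u_127 = 5;  u_128 = 5;  u_129 = 2;  u_130 = 2
  u_131 = 2;  u_132 = 6;  u_133 = 5;  u_134 = 1;  u_135 = 5;  u_136 = 4
  u_137 = 1;  u_138 = 4;  u_139 = 2;  u_140 = 0;  u_141 = 1;  u_142 = 6
  u_143 = 1;  u_144 = 0;  u_145 = 6;  u_146 = 6;  u_147 = 3;  u_148 = 1
  u_149 = 0;  u_150 = 4;  u_151 = 3;  u_152 = 1;  u_153 = 3;  u_154 = 0
  u_155 = 6;  u_156 = 5;  u_157 = 3;  u_158 = 2;  u_159 = 6;  u_160 = 6
  u_161 = 4;  u_162 = 6;  u_163 = 3;  u_164 = 1;  u_165 = 5;  u_166 = 5
  u_167 = 2;  u_168 = 2;  u_169 = 4;  u_170 = 4;  u_171 = 0;  u_172 = 6
  u_173 = 5;  u_174 = 0;  u_175 = 2;  u_176 = 6;  u_177 = 6;  u_178 = 0
  u_179 = 5;  u_180 = 4;  u_181 = 0;  u_182 = 3;  u_183 = 6;  u_184 = 3
  u_185 = 6;  u_186 = 5;  u_187 = 1;  u_188 = 6;  u_189 = 0;  u_190 = 5
  u_191 = 0;  u_192 = 5;  u_193 = 5;  u_194 = 4;  u_195 = 2;  u_196 = 0
  u_197 = 1;  u_198 = 1;  u_199 = 6;  u_200 = 2;  u_201 = 4;  u_202 = 6
  u_203 = 6;  u_204 = 2;  u_205 = 2;  u_206 = 1;  u_207 = 3;  u_208 = 5
  u_209 = 1;  u_210 = 6;  u_211 = 2;  u_212 = 5;  u_213 = 0;  u_214 = 5
  u_215 = 3;  u_216 = 0;  u_217 = 6;  u_218 = 3;  u_219 = 0
u_220 = 6·0 + 0·3 + 0·6 + 6·0 + 4·3 = 5
u_221 = 6·5 + 0·0 + 0·3 + 6·6 + 4·0 = 3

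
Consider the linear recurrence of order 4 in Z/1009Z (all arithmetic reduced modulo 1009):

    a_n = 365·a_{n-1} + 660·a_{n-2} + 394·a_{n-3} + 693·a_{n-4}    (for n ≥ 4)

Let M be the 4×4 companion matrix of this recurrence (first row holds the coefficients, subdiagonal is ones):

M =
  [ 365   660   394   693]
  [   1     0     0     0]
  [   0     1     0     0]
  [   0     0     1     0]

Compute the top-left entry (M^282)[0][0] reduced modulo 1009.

892

(M^282)[0][0] is the top entry after applying M 282 times to the unit state (1, 0, 0, 0). Equivalently it is h_{285} for the auxiliary sequence (h_n) obeying the same recurrence with h_3 = 1 and h_i = 0 for 0 ≤ i < 3:
h_4 = 365·1 + 660·0 + 394·0 + 693·0 = 365
h_5 = 365·365 + 660·1 + 394·0 + 693·0 = 697
h_6 = 365·697 + 660·365 + 394·1 + 693·0 = 280
h_7 = 365·280 + 660·697 + 394·365 + 693·1 = 423
h_8 = 365·423 + 660·280 + 394·697 + 693·365 = 27
h_9 = 365·27 + 660·423 + 394·280 + 693·697 = 510
Continuing the recurrence:
  h_10 = 641;  h_11 = 548;  h_12 = 216;  h_13 = 171;  h_14 = 387;  h_15 = 575
  h_16 = 273;  h_17 = 439;  h_18 = 713;  h_19 = 608;  h_20 = 250;  h_21 = 67
  h_22 = 890;  h_23 = 994;  h_24 = 607;  h_25 = 319;  h_26 = 862;  h_27 = 210
  h_28 = 278;  h_29 = 628;  h_30 = 59;  h_31 = 921;  h_32 = 928;  h_33 = 502
  h_34 = 779;  h_35 = 95;  h_36 = 314;  h_37 = 706;  h_38 = 919;  h_39 = 108
  h_40 = 547;  h_41 = 271;  h_42 = 193;  h_43 = 861;  h_44 = 219;  h_45 = 913
  h_46 = 290;  h_47 = 987;  h_48 = 667;  h_49 = 201;  h_50 = 596;  h_51 = 424
  h_52 = 834;  h_53 = 826;  h_54 = 243;  h_55 = 78;  h_56 = 518;  h_57 = 610
  h_58 = 857;  h_59 = 875;  h_60 = 70;  h_61 = 279;  h_62 = 1002;  h_63 = 268
  h_64 = 395;  h_65 = 81;  h_66 = 523;  h_67 = 489;  h_68 = 925;  h_69 = 334
  h_70 = 31;  h_71 = 748;  h_72 = 597;  h_73 = 747;  h_74 = 104;  h_75 = 105
  h_76 = 741;  h_77 = 402;  h_78 = 554;  h_79 = 833;  h_80 = 625;  h_81 = 400
  h_82 = 293;  h_83 = 817;  h_84 = 662;  h_85 = 25;  h_86 = 334;  h_87 = 815
  h_88 = 738;  h_89 = 668;  h_90 = 24;  h_91 = 570;  h_92 = 615;  h_93 = 488
  h_94 = 879;  h_95 = 823;  h_96 = 637;  h_97 = 172;  h_98 = 982;  h_99 = 738
  h_100 = 982;  h_101 = 563;  h_102 = 641;  h_103 = 477;  h_104 = 139;  h_105 = 277
  h_106 = 643;  h_107 = 687;  h_108 = 752;  h_109 = 745;  h_110 = 283;  h_111 = 179
  h_112 = 268;  h_113 = 223;  h_114 = 240;  h_115 = 279;  h_116 = 60;  h_117 = 80
  h_118 = 977;  h_119 = 812;  h_120 = 255;  h_121 = 842;  h_122 = 488;  h_123 = 570
  h_124 = 332;  h_125 = 809;  h_126 = 566;  h_127 = 53;  h_128 = 330;  h_129 = 701
  h_130 = 883;  h_131 = 217;  h_132 = 465;  h_133 = 416;  h_134 = 852;  h_135 = 941
  h_136 = 523;  h_137 = 124;  h_138 = 579;  h_139 = 81;  h_140 = 665;  h_141 = 807
  h_142 = 212;  h_143 = 872;  h_144 = 978;  h_145 = 220;  h_146 = 419;  h_147 = 279
  h_148 = 621;  h_149 = 862;  h_150 = 757;  h_151 = 807;  h_152 = 206;  h_153 = 24
  h_154 = 477;  h_155 = 962;  h_156 = 874;  h_157 = 168;  h_158 = 734;  h_159 = 419
  h_160 = 576;  h_161 = 444;  h_162 = 123;  h_163 = 623;  h_164 = 813;  h_165 = 593
  h_166 = 60;  h_167 = 955;  h_168 = 660;  h_169 = 143;  h_170 = 572;  h_171 = 89
  h_172 = 492;  h_173 = 774;  h_174 = 431;  h_175 = 445;  h_176 = 50;  h_177 = 65
  h_178 = 4;  h_179 = 124;  h_180 = 197;  h_181 = 584;  h_182 = 289;  h_183 = 643
  h_184 = 996;  h_185 = 852;  h_186 = 278;  h_187 = 421;  h_188 = 911;  h_189 = 661
  h_190 = 343;  h_191 = 333;  h_192 = 630;  h_193 = 648;  h_194 = 113;  h_195 = 463
  h_196 = 134;  h_197 = 516;  h_198 = 723;  h_199 = 389;  h_200 = 168;  h_201 = 951
  h_202 = 382;  h_203 = 22;  h_204 = 572;  h_205 = 644;  h_206 = 72;  h_207 = 769
  h_208 = 616;  h_209 = 276;  h_210 = 514;  h_211 = 176;  h_212 = 742;  h_213 = 817
  h_214 = 653;  h_215 = 252;  h_216 = 950;  h_217 = 617;  h_218 = 503;  h_219 = 590
  h_220 = 863;  h_221 = 296;  h_222 = 436;  h_223 = 555;  h_224 = 272;  h_225 = 986
  h_226 = 778;  h_227 = 796;  h_228 = 688;  h_229 = 560;  h_230 = 785;  h_231 = 640
  h_232 = 200;  h_233 = 132;  h_234 = 642;  h_235 = 246;  h_236 = 845;  h_237 = 946
  h_238 = 941;  h_239 = 111;  h_240 = 439;  h_241 = 595;  h_242 = 34;  h_243 = 158
  h_244 = 250;  h_245 = 726;  h_246 = 205;  h_247 = 184;  h_248 = 859;  h_249 = 782
  h_250 = 418;  h_251 = 532;  h_252 = 206;  h_253 = 830;  h_254 = 831;  h_255 = 354
  h_256 = 215;  h_257 = 892;  h_258 = 291;  h_259 = 832;  h_260 = 300;  h_261 = 19
  h_262 = 863;  h_263 = 194;  h_264 = 144;  h_265 = 28;  h_266 = 807;  h_267 = 722
  h_268 = 892;  h_269 = 301;  h_270 = 552;  h_271 = 774;  h_272 = 241;  h_273 = 751
  h_274 = 677;  h_275 = 852;  h_276 = 826;  h_277 = 267;  h_278 = 558;  h_279 = 214
  h_280 = 989;  h_281 = 17;  h_282 = 884;  h_283 = 72
h_284 = 365·72 + 660·884 + 394·17 + 693·989 = 185
h_285 = 365·185 + 660·72 + 394·884 + 693·17 = 892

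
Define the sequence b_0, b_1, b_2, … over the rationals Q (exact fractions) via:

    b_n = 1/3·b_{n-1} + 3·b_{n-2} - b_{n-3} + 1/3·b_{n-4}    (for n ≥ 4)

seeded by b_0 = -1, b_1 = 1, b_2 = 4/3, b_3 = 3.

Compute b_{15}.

1462288883/531441

b_4 = 1/3·3 + 3·4/3 + -1·1 + 1/3·-1 = 11/3
b_5 = 1/3·11/3 + 3·3 + -1·4/3 + 1/3·1 = 83/9
b_6 = 1/3·83/9 + 3·11/3 + -1·3 + 1/3·4/3 = 311/27
b_7 = 1/3·311/27 + 3·83/9 + -1·11/3 + 1/3·3 = 2336/81
b_8 = 1/3·2336/81 + 3·311/27 + -1·83/9 + 1/3·11/3 = 8789/243
b_9 = 1/3·8789/243 + 3·2336/81 + -1·311/27 + 1/3·83/9 = 65705/729
b_10 = 1/3·65705/729 + 3·8789/243 + -1·2336/81 + 1/3·311/27 = 248333/2187
b_11 = 1/3·248333/2187 + 3·65705/729 + -1·8789/243 + 1/3·2336/81 = 1848137/6561
b_12 = 1/3·1848137/6561 + 3·248333/2187 + -1·65705/729 + 1/3·8789/243 = 7016396/19683
b_13 = 1/3·7016396/19683 + 3·1848137/6561 + -1·248333/2187 + 1/3·65705/729 = 51985139/59049
b_14 = 1/3·51985139/59049 + 3·7016396/19683 + -1·1848137/6561 + 1/3·248333/2187 = 198233123/177147
b_15 = 1/3·198233123/177147 + 3·51985139/59049 + -1·7016396/19683 + 1/3·1848137/6561 = 1462288883/531441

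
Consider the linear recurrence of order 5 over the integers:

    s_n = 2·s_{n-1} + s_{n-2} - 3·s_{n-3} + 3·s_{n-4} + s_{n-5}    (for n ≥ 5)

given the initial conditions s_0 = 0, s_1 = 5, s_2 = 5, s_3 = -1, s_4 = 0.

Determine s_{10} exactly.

432

s_5 = 2·0 + 1·-1 + -3·5 + 3·5 + 1·0 = -1
s_6 = 2·-1 + 1·0 + -3·-1 + 3·5 + 1·5 = 21
s_7 = 2·21 + 1·-1 + -3·0 + 3·-1 + 1·5 = 43
s_8 = 2·43 + 1·21 + -3·-1 + 3·0 + 1·-1 = 109
s_9 = 2·109 + 1·43 + -3·21 + 3·-1 + 1·0 = 195
s_10 = 2·195 + 1·109 + -3·43 + 3·21 + 1·-1 = 432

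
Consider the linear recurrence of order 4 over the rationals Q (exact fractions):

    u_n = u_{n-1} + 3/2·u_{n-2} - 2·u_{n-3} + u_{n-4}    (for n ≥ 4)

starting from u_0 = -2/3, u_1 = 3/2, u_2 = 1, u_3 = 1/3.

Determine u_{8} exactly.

-181/24

u_4 = 1·1/3 + 3/2·1 + -2·3/2 + 1·-2/3 = -11/6
u_5 = 1·-11/6 + 3/2·1/3 + -2·1 + 1·3/2 = -11/6
u_6 = 1·-11/6 + 3/2·-11/6 + -2·1/3 + 1·1 = -17/4
u_7 = 1·-17/4 + 3/2·-11/6 + -2·-11/6 + 1·1/3 = -3
u_8 = 1·-3 + 3/2·-17/4 + -2·-11/6 + 1·-11/6 = -181/24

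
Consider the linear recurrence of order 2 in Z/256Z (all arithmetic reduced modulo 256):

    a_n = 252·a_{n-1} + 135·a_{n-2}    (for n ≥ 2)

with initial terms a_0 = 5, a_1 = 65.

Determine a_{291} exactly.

a_2 = 252·65 + 135·5 = 159
a_3 = 252·159 + 135·65 = 203
a_4 = 252·203 + 135·159 = 173
a_5 = 252·173 + 135·203 = 89
a_6 = 252·89 + 135·173 = 215
a_7 = 252·215 + 135·89 = 147
a_8 = 252·147 + 135·215 = 21
a_9 = 252·21 + 135·147 = 49
a_10 = 252·49 + 135·21 = 79
a_11 = 252·79 + 135·49 = 155
a_12 = 252·155 + 135·79 = 61
a_13 = 252·61 + 135·155 = 201
a_14 = 252·201 + 135·61 = 7
a_15 = 252·7 + 135·201 = 227
a_16 = 252·227 + 135·7 = 37
a_17 = 252·37 + 135·227 = 33
a_18 = 252·33 + 135·37 = 255
a_19 = 252·255 + 135·33 = 107
a_20 = 252·107 + 135·255 = 205
a_21 = 252·205 + 135·107 = 57
a_22 = 252·57 + 135·205 = 55
a_23 = 252·55 + 135·57 = 51
a_24 = 252·51 + 135·55 = 53
a_25 = 252·53 + 135·51 = 17
a_26 = 252·17 + 135·53 = 175
a_27 = 252·175 + 135·17 = 59
a_28 = 252·59 + 135·175 = 93
a_29 = 252·93 + 135·59 = 169
a_30 = 252·169 + 135·93 = 103
a_31 = 252·103 + 135·169 = 131
a_32 = 252·131 + 135·103 = 69
a_33 = 252·69 + 135·131 = 1
a_34 = 252·1 + 135·69 = 95
a_35 = 252·95 + 135·1 = 11
a_36 = 252·11 + 135·95 = 237
a_37 = 252·237 + 135·11 = 25
a_38 = 252·25 + 135·237 = 151
a_39 = 252·151 + 135·25 = 211
a_40 = 252·211 + 135·151 = 85
a_41 = 252·85 + 135·211 = 241
a_42 = 252·241 + 135·85 = 15
a_43 = 252·15 + 135·241 = 219
a_44 = 252·219 + 135·15 = 125
a_45 = 252·125 + 135·219 = 137
a_46 = 252·137 + 135·125 = 199
a_47 = 252·199 + 135·137 = 35
a_48 = 252·35 + 135·199 = 101
a_49 = 252·101 + 135·35 = 225
a_50 = 252·225 + 135·101 = 191
a_51 = 252·191 + 135·225 = 171
a_52 = 252·171 + 135·191 = 13
a_53 = 252·13 + 135·171 = 249
a_54 = 252·249 + 135·13 = 247
a_55 = 252·247 + 135·249 = 115
a_56 = 252·115 + 135·247 = 117
a_57 = 252·117 + 135·115 = 209
a_58 = 252·209 + 135·117 = 111
a_59 = 252·111 + 135·209 = 123
a_60 = 252·123 + 135·111 = 157
a_61 = 252·157 + 135·123 = 105
a_62 = 252·105 + 135·157 = 39
a_63 = 252·39 + 135·105 = 195
a_64 = 252·195 + 135·39 = 133
a_65 = 252·133 + 135·195 = 193
a_66 = 252·193 + 135·133 = 31
a_67 = 252·31 + 135·193 = 75
a_68 = 252·75 + 135·31 = 45
a_69 = 252·45 + 135·75 = 217
a_70 = 252·217 + 135·45 = 87
a_71 = 252·87 + 135·217 = 19
a_72 = 252·19 + 135·87 = 149
a_73 = 252·149 + 135·19 = 177
a_74 = 252·177 + 135·149 = 207
a_75 = 252·207 + 135·177 = 27
a_76 = 252·27 + 135·207 = 189
a_77 = 252·189 + 135·27 = 73
a_78 = 252·73 + 135·189 = 135
a_79 = 252·135 + 135·73 = 99
a_80 = 252·99 + 135·135 = 165
a_81 = 252·165 + 135·99 = 161
a_82 = 252·161 + 135·165 = 127
a_83 = 252·127 + 135·161 = 235
a_84 = 252·235 + 135·127 = 77
a_85 = 252·77 + 135·235 = 185
a_86 = 252·185 + 135·77 = 183
a_87 = 252·183 + 135·185 = 179
a_88 = 252·179 + 135·183 = 181
a_89 = 252·181 + 135·179 = 145
a_90 = 252·145 + 135·181 = 47
a_91 = 252·47 + 135·145 = 187
a_92 = 252·187 + 135·47 = 221
a_93 = 252·221 + 135·187 = 41
a_94 = 252·41 + 135·221 = 231
a_95 = 252·231 + 135·41 = 3
a_96 = 252·3 + 135·231 = 197
a_97 = 252·197 + 135·3 = 129
a_98 = 252·129 + 135·197 = 223
a_99 = 252·223 + 135·129 = 139
a_100 = 252·139 + 135·223 = 109
a_101 = 252·109 + 135·139 = 153
a_102 = 252·153 + 135·109 = 23
a_103 = 252·23 + 135·153 = 83
a_104 = 252·83 + 135·23 = 213
a_105 = 252·213 + 135·83 = 113
a_106 = 252·113 + 135·213 = 143
a_107 = 252·143 + 135·113 = 91
a_108 = 252·91 + 135·143 = 253
a_109 = 252·253 + 135·91 = 9
a_110 = 252·9 + 135·253 = 71
a_111 = 252·71 + 135·9 = 163
a_112 = 252·163 + 135·71 = 229
a_113 = 252·229 + 135·163 = 97
a_114 = 252·97 + 135·229 = 63
a_115 = 252·63 + 135·97 = 43
a_116 = 252·43 + 135·63 = 141
a_117 = 252·141 + 135·43 = 121
a_118 = 252·121 + 135·141 = 119
a_119 = 252·119 + 135·121 = 243
a_120 = 252·243 + 135·119 = 245
a_121 = 252·245 + 135·243 = 81
a_122 = 252·81 + 135·245 = 239
a_123 = 252·239 + 135·81 = 251
a_124 = 252·251 + 135·239 = 29
a_125 = 252·29 + 135·251 = 233
a_126 = 252·233 + 135·29 = 167
a_127 = 252·167 + 135·233 = 67
a_128 = 252·67 + 135·167 = 5
a_129 = 252·5 + 135·67 = 65
(a_128, a_129) = (5, 65) = (a_0, a_1), so the sequence has period 128.
291 ≡ 35 (mod 128), hence a_291 = a_35 = 11.

11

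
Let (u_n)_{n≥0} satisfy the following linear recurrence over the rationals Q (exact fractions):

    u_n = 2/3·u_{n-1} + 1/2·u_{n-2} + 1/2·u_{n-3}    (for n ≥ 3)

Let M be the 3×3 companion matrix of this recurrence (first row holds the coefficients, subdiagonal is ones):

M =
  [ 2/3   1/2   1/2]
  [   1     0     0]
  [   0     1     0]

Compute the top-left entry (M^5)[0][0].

(M^5)[0][0] is the top entry after applying M 5 times to the unit state (1, 0, 0). Equivalently it is h_{7} for the auxiliary sequence (h_n) obeying the same recurrence with h_2 = 1 and h_i = 0 for 0 ≤ i < 2:
h_3 = 2/3·1 + 1/2·0 + 1/2·0 = 2/3
h_4 = 2/3·2/3 + 1/2·1 + 1/2·0 = 17/18
h_5 = 2/3·17/18 + 1/2·2/3 + 1/2·1 = 79/54
h_6 = 2/3·79/54 + 1/2·17/18 + 1/2·2/3 = 577/324
h_7 = 2/3·577/324 + 1/2·79/54 + 1/2·17/18 = 581/243

581/243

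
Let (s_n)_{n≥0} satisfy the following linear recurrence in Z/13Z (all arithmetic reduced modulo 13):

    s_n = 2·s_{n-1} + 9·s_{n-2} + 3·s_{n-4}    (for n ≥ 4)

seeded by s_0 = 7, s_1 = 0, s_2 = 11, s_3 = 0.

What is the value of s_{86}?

11

s_4 = 2·0 + 9·11 + 0·0 + 3·7 = 3
s_5 = 2·3 + 9·0 + 0·11 + 3·0 = 6
s_6 = 2·6 + 9·3 + 0·0 + 3·11 = 7
s_7 = 2·7 + 9·6 + 0·3 + 3·0 = 3
s_8 = 2·3 + 9·7 + 0·6 + 3·3 = 0
s_9 = 2·0 + 9·3 + 0·7 + 3·6 = 6
s_10 = 2·6 + 9·0 + 0·3 + 3·7 = 7
s_11 = 2·7 + 9·6 + 0·0 + 3·3 = 12
s_12 = 2·12 + 9·7 + 0·6 + 3·0 = 9
s_13 = 2·9 + 9·12 + 0·7 + 3·6 = 1
s_14 = 2·1 + 9·9 + 0·12 + 3·7 = 0
s_15 = 2·0 + 9·1 + 0·9 + 3·12 = 6
s_16 = 2·6 + 9·0 + 0·1 + 3·9 = 0
s_17 = 2·0 + 9·6 + 0·0 + 3·1 = 5
s_18 = 2·5 + 9·0 + 0·6 + 3·0 = 10
s_19 = 2·10 + 9·5 + 0·0 + 3·6 = 5
s_20 = 2·5 + 9·10 + 0·5 + 3·0 = 9
s_21 = 2·9 + 9·5 + 0·10 + 3·5 = 0
s_22 = 2·0 + 9·9 + 0·5 + 3·10 = 7
s_23 = 2·7 + 9·0 + 0·9 + 3·5 = 3
s_24 = 2·3 + 9·7 + 0·0 + 3·9 = 5
s_25 = 2·5 + 9·3 + 0·7 + 3·0 = 11
s_26 = 2·11 + 9·5 + 0·3 + 3·7 = 10
s_27 = 2·10 + 9·11 + 0·5 + 3·3 = 11
s_28 = 2·11 + 9·10 + 0·11 + 3·5 = 10
s_29 = 2·10 + 9·11 + 0·10 + 3·11 = 9
s_30 = 2·9 + 9·10 + 0·11 + 3·10 = 8
s_31 = 2·8 + 9·9 + 0·10 + 3·11 = 0
s_32 = 2·0 + 9·8 + 0·9 + 3·10 = 11
s_33 = 2·11 + 9·0 + 0·8 + 3·9 = 10
s_34 = 2·10 + 9·11 + 0·0 + 3·8 = 0
s_35 = 2·0 + 9·10 + 0·11 + 3·0 = 12
s_36 = 2·12 + 9·0 + 0·10 + 3·11 = 5
s_37 = 2·5 + 9·12 + 0·0 + 3·10 = 5
s_38 = 2·5 + 9·5 + 0·12 + 3·0 = 3
s_39 = 2·3 + 9·5 + 0·5 + 3·12 = 9
s_40 = 2·9 + 9·3 + 0·5 + 3·5 = 8
s_41 = 2·8 + 9·9 + 0·3 + 3·5 = 8
s_42 = 2·8 + 9·8 + 0·9 + 3·3 = 6
s_43 = 2·6 + 9·8 + 0·8 + 3·9 = 7
s_44 = 2·7 + 9·6 + 0·8 + 3·8 = 1
s_45 = 2·1 + 9·7 + 0·6 + 3·8 = 11
s_46 = 2·11 + 9·1 + 0·7 + 3·6 = 10
s_47 = 2·10 + 9·11 + 0·1 + 3·7 = 10
s_48 = 2·10 + 9·10 + 0·11 + 3·1 = 9
s_49 = 2·9 + 9·10 + 0·10 + 3·11 = 11
s_50 = 2·11 + 9·9 + 0·10 + 3·10 = 3
s_51 = 2·3 + 9·11 + 0·9 + 3·10 = 5
s_52 = 2·5 + 9·3 + 0·11 + 3·9 = 12
s_53 = 2·12 + 9·5 + 0·3 + 3·11 = 11
s_54 = 2·11 + 9·12 + 0·5 + 3·3 = 9
s_55 = 2·9 + 9·11 + 0·12 + 3·5 = 2
s_56 = 2·2 + 9·9 + 0·11 + 3·12 = 4
s_57 = 2·4 + 9·2 + 0·9 + 3·11 = 7
s_58 = 2·7 + 9·4 + 0·2 + 3·9 = 12
s_59 = 2·12 + 9·7 + 0·4 + 3·2 = 2
s_60 = 2·2 + 9·12 + 0·7 + 3·4 = 7
s_61 = 2·7 + 9·2 + 0·12 + 3·7 = 1
s_62 = 2·1 + 9·7 + 0·2 + 3·12 = 10
s_63 = 2·10 + 9·1 + 0·7 + 3·2 = 9
s_64 = 2·9 + 9·10 + 0·1 + 3·7 = 12
s_65 = 2·12 + 9·9 + 0·10 + 3·1 = 4
s_66 = 2·4 + 9·12 + 0·9 + 3·10 = 3
s_67 = 2·3 + 9·4 + 0·12 + 3·9 = 4
s_68 = 2·4 + 9·3 + 0·4 + 3·12 = 6
s_69 = 2·6 + 9·4 + 0·3 + 3·4 = 8
s_70 = 2·8 + 9·6 + 0·4 + 3·3 = 1
s_71 = 2·1 + 9·8 + 0·6 + 3·4 = 8
s_72 = 2·8 + 9·1 + 0·8 + 3·6 = 4
s_73 = 2·4 + 9·8 + 0·1 + 3·8 = 0
s_74 = 2·0 + 9·4 + 0·8 + 3·1 = 0
s_75 = 2·0 + 9·0 + 0·4 + 3·8 = 11
s_76 = 2·11 + 9·0 + 0·0 + 3·4 = 8
s_77 = 2·8 + 9·11 + 0·0 + 3·0 = 11
s_78 = 2·11 + 9·8 + 0·11 + 3·0 = 3
s_79 = 2·3 + 9·11 + 0·8 + 3·11 = 8
s_80 = 2·8 + 9·3 + 0·11 + 3·8 = 2
s_81 = 2·2 + 9·8 + 0·3 + 3·11 = 5
s_82 = 2·5 + 9·2 + 0·8 + 3·3 = 11
s_83 = 2·11 + 9·5 + 0·2 + 3·8 = 0
s_84 = 2·0 + 9·11 + 0·5 + 3·2 = 1
s_85 = 2·1 + 9·0 + 0·11 + 3·5 = 4
s_86 = 2·4 + 9·1 + 0·0 + 3·11 = 11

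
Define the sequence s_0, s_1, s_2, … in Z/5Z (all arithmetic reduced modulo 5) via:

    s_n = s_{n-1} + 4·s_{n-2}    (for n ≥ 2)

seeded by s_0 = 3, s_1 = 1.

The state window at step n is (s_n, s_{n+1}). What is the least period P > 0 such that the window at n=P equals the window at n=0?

n=0: window = (3, 1)
n=1: window = (1, 3)
n=2: window = (3, 2)
n=3: window = (2, 4)
n=4: window = (4, 2)
n=5: window = (2, 3)
n=6: window = (3, 1)
window at n=6 equals window at n=0 → period = 6

6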